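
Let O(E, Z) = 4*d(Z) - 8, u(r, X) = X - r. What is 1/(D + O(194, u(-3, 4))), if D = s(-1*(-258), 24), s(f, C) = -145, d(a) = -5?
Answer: -1/173 ≈ -0.0057803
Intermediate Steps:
O(E, Z) = -28 (O(E, Z) = 4*(-5) - 8 = -20 - 8 = -28)
D = -145
1/(D + O(194, u(-3, 4))) = 1/(-145 - 28) = 1/(-173) = -1/173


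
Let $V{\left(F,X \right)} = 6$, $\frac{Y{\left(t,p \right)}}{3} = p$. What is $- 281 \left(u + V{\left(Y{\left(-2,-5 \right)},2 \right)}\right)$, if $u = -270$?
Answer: $74184$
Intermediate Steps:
$Y{\left(t,p \right)} = 3 p$
$- 281 \left(u + V{\left(Y{\left(-2,-5 \right)},2 \right)}\right) = - 281 \left(-270 + 6\right) = \left(-281\right) \left(-264\right) = 74184$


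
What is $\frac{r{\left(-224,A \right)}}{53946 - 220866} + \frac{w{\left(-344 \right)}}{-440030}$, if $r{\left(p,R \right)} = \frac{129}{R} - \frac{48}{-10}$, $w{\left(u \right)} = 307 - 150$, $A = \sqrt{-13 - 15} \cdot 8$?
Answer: $- \frac{1179941}{3060408650} + \frac{43 i \sqrt{7}}{6231680} \approx -0.00038555 + 1.8256 \cdot 10^{-5} i$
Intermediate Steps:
$A = 16 i \sqrt{7}$ ($A = \sqrt{-28} \cdot 8 = 2 i \sqrt{7} \cdot 8 = 16 i \sqrt{7} \approx 42.332 i$)
$w{\left(u \right)} = 157$ ($w{\left(u \right)} = 307 - 150 = 157$)
$r{\left(p,R \right)} = \frac{24}{5} + \frac{129}{R}$ ($r{\left(p,R \right)} = \frac{129}{R} - - \frac{24}{5} = \frac{129}{R} + \frac{24}{5} = \frac{24}{5} + \frac{129}{R}$)
$\frac{r{\left(-224,A \right)}}{53946 - 220866} + \frac{w{\left(-344 \right)}}{-440030} = \frac{\frac{24}{5} + \frac{129}{16 i \sqrt{7}}}{53946 - 220866} + \frac{157}{-440030} = \frac{\frac{24}{5} + 129 \left(- \frac{i \sqrt{7}}{112}\right)}{53946 - 220866} + 157 \left(- \frac{1}{440030}\right) = \frac{\frac{24}{5} - \frac{129 i \sqrt{7}}{112}}{-166920} - \frac{157}{440030} = \left(\frac{24}{5} - \frac{129 i \sqrt{7}}{112}\right) \left(- \frac{1}{166920}\right) - \frac{157}{440030} = \left(- \frac{1}{34775} + \frac{43 i \sqrt{7}}{6231680}\right) - \frac{157}{440030} = - \frac{1179941}{3060408650} + \frac{43 i \sqrt{7}}{6231680}$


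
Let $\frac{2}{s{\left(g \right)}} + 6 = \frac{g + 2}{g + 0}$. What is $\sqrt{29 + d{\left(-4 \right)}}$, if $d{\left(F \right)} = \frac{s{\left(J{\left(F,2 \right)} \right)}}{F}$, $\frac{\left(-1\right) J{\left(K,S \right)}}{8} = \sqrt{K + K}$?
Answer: $\sqrt{\frac{29 + 1164 i \sqrt{2}}{1 + 40 i \sqrt{2}}} \approx 5.3944 + 0.00016 i$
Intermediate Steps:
$J{\left(K,S \right)} = - 8 \sqrt{2} \sqrt{K}$ ($J{\left(K,S \right)} = - 8 \sqrt{K + K} = - 8 \sqrt{2 K} = - 8 \sqrt{2} \sqrt{K}$)
$s{\left(g \right)} = \frac{2}{-6 + \frac{2 + g}{g}}$ ($s{\left(g \right)} = \frac{2}{-6 + \frac{g + 2}{g + 0}} = \frac{2}{-6 + \frac{2 + g}{g}}$)
$d{\left(F \right)} = \frac{16 \sqrt{2}}{\sqrt{F} \left(-2 - 40 \sqrt{2} \sqrt{F}\right)}$ ($d{\left(F \right)} = \frac{\left(-2\right) \left(- 8 \sqrt{2} \sqrt{F}\right) \frac{1}{-2 + 5 \left(- 8 \sqrt{2} \sqrt{F}\right)}}{F} = \frac{\left(-2\right) \left(- 8 \sqrt{2} \sqrt{F}\right) \frac{1}{-2 - 40 \sqrt{2} \sqrt{F}}}{F} = \frac{16 \sqrt{2} \sqrt{F} \frac{1}{-2 - 40 \sqrt{2} \sqrt{F}}}{F} = \frac{16 \sqrt{2}}{\sqrt{F} \left(-2 - 40 \sqrt{2} \sqrt{F}\right)}$)
$\sqrt{29 + d{\left(-4 \right)}} = \sqrt{29 - \frac{8 \sqrt{2}}{\sqrt{-4} + 20 \left(-4\right) \sqrt{2}}} = \sqrt{29 - \frac{8 \sqrt{2}}{2 i - 80 \sqrt{2}}} = \sqrt{29 - \frac{8 \sqrt{2}}{- 80 \sqrt{2} + 2 i}}$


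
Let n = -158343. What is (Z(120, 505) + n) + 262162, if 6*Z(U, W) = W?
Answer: 623419/6 ≈ 1.0390e+5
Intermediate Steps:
Z(U, W) = W/6
(Z(120, 505) + n) + 262162 = ((⅙)*505 - 158343) + 262162 = (505/6 - 158343) + 262162 = -949553/6 + 262162 = 623419/6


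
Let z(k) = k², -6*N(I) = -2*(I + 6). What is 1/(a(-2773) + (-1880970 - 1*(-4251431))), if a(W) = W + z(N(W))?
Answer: 9/28965481 ≈ 3.1071e-7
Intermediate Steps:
N(I) = 2 + I/3 (N(I) = -(-1)*(I + 6)/3 = -(-1)*(6 + I)/3 = -(-12 - 2*I)/6 = 2 + I/3)
a(W) = W + (2 + W/3)²
1/(a(-2773) + (-1880970 - 1*(-4251431))) = 1/((-2773 + (6 - 2773)²/9) + (-1880970 - 1*(-4251431))) = 1/((-2773 + (⅑)*(-2767)²) + (-1880970 + 4251431)) = 1/((-2773 + (⅑)*7656289) + 2370461) = 1/((-2773 + 7656289/9) + 2370461) = 1/(7631332/9 + 2370461) = 1/(28965481/9) = 9/28965481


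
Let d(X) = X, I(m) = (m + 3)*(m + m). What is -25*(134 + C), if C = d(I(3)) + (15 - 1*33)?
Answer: -3800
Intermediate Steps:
I(m) = 2*m*(3 + m) (I(m) = (3 + m)*(2*m) = 2*m*(3 + m))
C = 18 (C = 2*3*(3 + 3) + (15 - 1*33) = 2*3*6 + (15 - 33) = 36 - 18 = 18)
-25*(134 + C) = -25*(134 + 18) = -25*152 = -3800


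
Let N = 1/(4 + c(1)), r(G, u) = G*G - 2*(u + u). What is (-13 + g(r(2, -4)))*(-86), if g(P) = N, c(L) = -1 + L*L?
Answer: 2193/2 ≈ 1096.5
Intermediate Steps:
c(L) = -1 + L**2
r(G, u) = G**2 - 4*u
N = 1/4 (N = 1/(4 + (-1 + 1**2)) = 1/(4 + (-1 + 1)) = 1/(4 + 0) = 1/4 ≈ 0.25000)
g(P) = 1/4
(-13 + g(r(2, -4)))*(-86) = (-13 + 1/4)*(-86) = -51/4*(-86) = 2193/2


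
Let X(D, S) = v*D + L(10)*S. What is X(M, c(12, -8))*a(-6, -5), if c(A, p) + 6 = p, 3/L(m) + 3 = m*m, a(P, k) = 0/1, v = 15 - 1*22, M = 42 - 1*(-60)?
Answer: 0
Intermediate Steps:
M = 102 (M = 42 + 60 = 102)
v = -7 (v = 15 - 22 = -7)
a(P, k) = 0 (a(P, k) = 0*1 = 0)
L(m) = 3/(-3 + m**2) (L(m) = 3/(-3 + m*m) = 3/(-3 + m**2))
c(A, p) = -6 + p
X(D, S) = -7*D + 3*S/97 (X(D, S) = -7*D + (3/(-3 + 10**2))*S = -7*D + (3/(-3 + 100))*S = -7*D + (3/97)*S = -7*D + (3*(1/97))*S = -7*D + 3*S/97)
X(M, c(12, -8))*a(-6, -5) = (-7*102 + 3*(-6 - 8)/97)*0 = (-714 + (3/97)*(-14))*0 = (-714 - 42/97)*0 = -69300/97*0 = 0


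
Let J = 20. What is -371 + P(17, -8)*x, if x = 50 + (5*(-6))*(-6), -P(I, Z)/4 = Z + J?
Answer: -11411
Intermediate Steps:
P(I, Z) = -80 - 4*Z (P(I, Z) = -4*(Z + 20) = -4*(20 + Z) = -80 - 4*Z)
x = 230 (x = 50 - 30*(-6) = 50 + 180 = 230)
-371 + P(17, -8)*x = -371 + (-80 - 4*(-8))*230 = -371 + (-80 + 32)*230 = -371 - 48*230 = -371 - 11040 = -11411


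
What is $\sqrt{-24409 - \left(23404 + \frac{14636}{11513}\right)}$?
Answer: $\frac{i \sqrt{6337741921665}}{11513} \approx 218.66 i$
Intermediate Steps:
$\sqrt{-24409 - \left(23404 + \frac{14636}{11513}\right)} = \sqrt{-24409 - \left(23404 + 14636 \cdot \frac{1}{11513}\right)} = \sqrt{-24409 - \frac{269464888}{11513}} = \sqrt{- \frac{550485705}{11513}} = \frac{i \sqrt{6337741921665}}{11513}$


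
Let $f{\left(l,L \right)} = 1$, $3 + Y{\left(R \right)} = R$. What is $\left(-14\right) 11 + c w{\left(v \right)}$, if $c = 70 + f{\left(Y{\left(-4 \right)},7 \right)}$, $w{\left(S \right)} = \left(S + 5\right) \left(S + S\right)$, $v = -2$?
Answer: $-1006$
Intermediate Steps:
$Y{\left(R \right)} = -3 + R$
$w{\left(S \right)} = 2 S \left(5 + S\right)$ ($w{\left(S \right)} = \left(5 + S\right) 2 S = 2 S \left(5 + S\right)$)
$c = 71$ ($c = 70 + 1 = 71$)
$\left(-14\right) 11 + c w{\left(v \right)} = \left(-14\right) 11 + 71 \cdot 2 \left(-2\right) \left(5 - 2\right) = -154 + 71 \cdot 2 \left(-2\right) 3 = -154 + 71 \left(-12\right) = -154 - 852 = -1006$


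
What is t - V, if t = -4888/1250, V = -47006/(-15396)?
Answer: -33503287/4811250 ≈ -6.9635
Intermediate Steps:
V = 23503/7698 (V = -47006*(-1/15396) = 23503/7698 ≈ 3.0531)
t = -2444/625 (t = -4888*1/1250 = -2444/625 ≈ -3.9104)
t - V = -2444/625 - 1*23503/7698 = -2444/625 - 23503/7698 = -33503287/4811250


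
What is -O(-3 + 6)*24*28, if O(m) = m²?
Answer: -6048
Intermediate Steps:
-O(-3 + 6)*24*28 = -(-3 + 6)²*24*28 = -3²*24*28 = -9*24*28 = -216*28 = -1*6048 = -6048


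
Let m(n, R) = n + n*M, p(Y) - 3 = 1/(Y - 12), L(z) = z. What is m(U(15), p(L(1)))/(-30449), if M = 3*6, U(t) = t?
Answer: -285/30449 ≈ -0.0093599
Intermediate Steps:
M = 18
p(Y) = 3 + 1/(-12 + Y) (p(Y) = 3 + 1/(Y - 12) = 3 + 1/(-12 + Y))
m(n, R) = 19*n (m(n, R) = n + n*18 = n + 18*n = 19*n)
m(U(15), p(L(1)))/(-30449) = (19*15)/(-30449) = 285*(-1/30449) = -285/30449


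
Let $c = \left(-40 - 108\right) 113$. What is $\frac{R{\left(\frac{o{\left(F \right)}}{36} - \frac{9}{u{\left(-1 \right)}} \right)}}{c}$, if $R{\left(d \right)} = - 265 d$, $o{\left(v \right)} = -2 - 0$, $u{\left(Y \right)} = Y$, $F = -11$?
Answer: $\frac{42665}{301032} \approx 0.14173$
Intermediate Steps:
$o{\left(v \right)} = -2$ ($o{\left(v \right)} = -2 + 0 = -2$)
$c = -16724$ ($c = \left(-148\right) 113 = -16724$)
$\frac{R{\left(\frac{o{\left(F \right)}}{36} - \frac{9}{u{\left(-1 \right)}} \right)}}{c} = \frac{\left(-265\right) \left(- \frac{2}{36} - \frac{9}{-1}\right)}{-16724} = - 265 \left(\left(-2\right) \frac{1}{36} - -9\right) \left(- \frac{1}{16724}\right) = - 265 \left(- \frac{1}{18} + 9\right) \left(- \frac{1}{16724}\right) = \left(-265\right) \frac{161}{18} \left(- \frac{1}{16724}\right) = \left(- \frac{42665}{18}\right) \left(- \frac{1}{16724}\right) = \frac{42665}{301032}$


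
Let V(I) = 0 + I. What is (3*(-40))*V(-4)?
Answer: 480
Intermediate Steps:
V(I) = I
(3*(-40))*V(-4) = (3*(-40))*(-4) = -120*(-4) = 480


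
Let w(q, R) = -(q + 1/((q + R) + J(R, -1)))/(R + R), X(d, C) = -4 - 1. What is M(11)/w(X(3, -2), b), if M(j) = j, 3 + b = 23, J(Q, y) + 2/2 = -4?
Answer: 4400/49 ≈ 89.796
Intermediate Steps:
J(Q, y) = -5 (J(Q, y) = -1 - 4 = -5)
b = 20 (b = -3 + 23 = 20)
X(d, C) = -5
w(q, R) = -(q + 1/(-5 + R + q))/(2*R) (w(q, R) = -(q + 1/((q + R) - 5))/(R + R) = -(q + 1/((R + q) - 5))/(2*R) = -(q + 1/(-5 + R + q))*1/(2*R) = -(q + 1/(-5 + R + q))/(2*R))
M(11)/w(X(3, -2), b) = 11/(((½)*(-1 - 1*(-5)² + 5*(-5) - 1*20*(-5))/(20*(-5 + 20 - 5)))) = 11/(((½)*(1/20)*(-1 - 1*25 - 25 + 100)/10)) = 11/(((½)*(1/20)*(⅒)*(-1 - 25 - 25 + 100))) = 11/(((½)*(1/20)*(⅒)*49)) = 11/(49/400) = 11*(400/49) = 4400/49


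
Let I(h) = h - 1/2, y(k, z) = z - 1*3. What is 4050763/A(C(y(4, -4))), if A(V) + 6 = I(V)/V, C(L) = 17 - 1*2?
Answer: -121522890/151 ≈ -8.0479e+5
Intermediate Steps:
y(k, z) = -3 + z (y(k, z) = z - 3 = -3 + z)
C(L) = 15 (C(L) = 17 - 2 = 15)
I(h) = -1/2 + h (I(h) = h - 1*1/2 = h - 1/2 = -1/2 + h)
A(V) = -6 + (-1/2 + V)/V
4050763/A(C(y(4, -4))) = 4050763/(-5 - 1/2/15) = 4050763/(-5 - 1/2*1/15) = 4050763/(-5 - 1/30) = 4050763/(-151/30) = 4050763*(-30/151) = -121522890/151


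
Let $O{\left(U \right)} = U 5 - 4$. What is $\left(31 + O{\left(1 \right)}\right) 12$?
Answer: $384$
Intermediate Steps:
$O{\left(U \right)} = -4 + 5 U$ ($O{\left(U \right)} = 5 U - 4 = -4 + 5 U$)
$\left(31 + O{\left(1 \right)}\right) 12 = \left(31 + \left(-4 + 5 \cdot 1\right)\right) 12 = \left(31 + \left(-4 + 5\right)\right) 12 = \left(31 + 1\right) 12 = 32 \cdot 12 = 384$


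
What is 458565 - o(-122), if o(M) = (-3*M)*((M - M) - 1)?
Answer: 458931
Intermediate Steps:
o(M) = 3*M (o(M) = (-3*M)*(0 - 1) = -3*M*(-1) = 3*M)
458565 - o(-122) = 458565 - 3*(-122) = 458565 - 1*(-366) = 458565 + 366 = 458931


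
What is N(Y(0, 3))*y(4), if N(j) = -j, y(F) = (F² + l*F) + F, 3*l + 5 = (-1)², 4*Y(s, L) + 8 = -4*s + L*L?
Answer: -11/3 ≈ -3.6667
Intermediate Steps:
Y(s, L) = -2 - s + L²/4 (Y(s, L) = -2 + (-4*s + L*L)/4 = -2 + (-4*s + L²)/4 = -2 + (L² - 4*s)/4 = -2 + (-s + L²/4) = -2 - s + L²/4)
l = -4/3 (l = -5/3 + (⅓)*(-1)² = -5/3 + (⅓)*1 = -5/3 + ⅓ = -4/3 ≈ -1.3333)
y(F) = F² - F/3 (y(F) = (F² - 4*F/3) + F = F² - F/3)
N(Y(0, 3))*y(4) = (-(-2 - 1*0 + (¼)*3²))*(4*(-⅓ + 4)) = (-(-2 + 0 + (¼)*9))*(4*(11/3)) = -(-2 + 0 + 9/4)*(44/3) = -1*¼*(44/3) = -¼*44/3 = -11/3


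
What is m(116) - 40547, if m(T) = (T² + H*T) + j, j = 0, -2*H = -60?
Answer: -23611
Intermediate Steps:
H = 30 (H = -½*(-60) = 30)
m(T) = T² + 30*T (m(T) = (T² + 30*T) + 0 = T² + 30*T)
m(116) - 40547 = 116*(30 + 116) - 40547 = 116*146 - 40547 = 16936 - 40547 = -23611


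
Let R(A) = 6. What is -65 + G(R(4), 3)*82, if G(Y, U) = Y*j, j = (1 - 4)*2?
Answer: -3017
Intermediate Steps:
j = -6 (j = -3*2 = -6)
G(Y, U) = -6*Y (G(Y, U) = Y*(-6) = -6*Y)
-65 + G(R(4), 3)*82 = -65 - 6*6*82 = -65 - 36*82 = -65 - 2952 = -3017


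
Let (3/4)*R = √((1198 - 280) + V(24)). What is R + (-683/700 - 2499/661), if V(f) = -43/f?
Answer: -2200763/462700 + √131934/9 ≈ 35.602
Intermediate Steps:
R = √131934/9 (R = 4*√((1198 - 280) - 43/24)/3 = 4*√(918 - 43*1/24)/3 = 4*√(918 - 43/24)/3 = 4*√(21989/24)/3 = 4*(√131934/12)/3 = √131934/9 ≈ 40.359)
R + (-683/700 - 2499/661) = √131934/9 + (-683/700 - 2499/661) = √131934/9 - 2200763/462700 = -2200763/462700 + √131934/9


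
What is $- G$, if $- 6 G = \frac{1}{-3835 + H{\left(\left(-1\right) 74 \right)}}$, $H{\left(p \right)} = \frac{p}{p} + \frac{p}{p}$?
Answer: $- \frac{1}{22998} \approx -4.3482 \cdot 10^{-5}$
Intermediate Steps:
$H{\left(p \right)} = 2$ ($H{\left(p \right)} = 1 + 1 = 2$)
$G = \frac{1}{22998}$ ($G = - \frac{1}{6 \left(-3835 + 2\right)} = - \frac{1}{6 \left(-3833\right)} = \left(- \frac{1}{6}\right) \left(- \frac{1}{3833}\right) = \frac{1}{22998} \approx 4.3482 \cdot 10^{-5}$)
$- G = \left(-1\right) \frac{1}{22998} = - \frac{1}{22998}$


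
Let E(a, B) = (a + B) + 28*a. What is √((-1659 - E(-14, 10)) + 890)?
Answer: I*√373 ≈ 19.313*I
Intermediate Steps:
E(a, B) = B + 29*a (E(a, B) = (B + a) + 28*a = B + 29*a)
√((-1659 - E(-14, 10)) + 890) = √((-1659 - (10 + 29*(-14))) + 890) = √((-1659 - (10 - 406)) + 890) = √((-1659 - 1*(-396)) + 890) = √((-1659 + 396) + 890) = √(-1263 + 890) = √(-373) = I*√373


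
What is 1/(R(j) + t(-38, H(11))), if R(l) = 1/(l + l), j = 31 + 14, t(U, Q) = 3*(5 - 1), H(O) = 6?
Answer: 90/1081 ≈ 0.083256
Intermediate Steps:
t(U, Q) = 12 (t(U, Q) = 3*4 = 12)
j = 45
R(l) = 1/(2*l)
1/(R(j) + t(-38, H(11))) = 1/((½)/45 + 12) = 1/((½)*(1/45) + 12) = 1/(1/90 + 12) = 1/(1081/90) = 90/1081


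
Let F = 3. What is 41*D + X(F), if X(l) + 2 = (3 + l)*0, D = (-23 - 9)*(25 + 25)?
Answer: -65602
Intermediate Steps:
D = -1600 (D = -32*50 = -1600)
X(l) = -2 (X(l) = -2 + (3 + l)*0 = -2 + 0 = -2)
41*D + X(F) = 41*(-1600) - 2 = -65600 - 2 = -65602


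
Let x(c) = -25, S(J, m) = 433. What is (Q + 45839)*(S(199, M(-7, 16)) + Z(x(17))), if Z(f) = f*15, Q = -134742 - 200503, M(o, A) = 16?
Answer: -16785548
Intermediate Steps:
Q = -335245
Z(f) = 15*f
(Q + 45839)*(S(199, M(-7, 16)) + Z(x(17))) = (-335245 + 45839)*(433 + 15*(-25)) = -289406*(433 - 375) = -289406*58 = -16785548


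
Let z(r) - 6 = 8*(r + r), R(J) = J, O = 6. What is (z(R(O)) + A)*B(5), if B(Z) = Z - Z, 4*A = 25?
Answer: 0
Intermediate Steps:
A = 25/4 (A = (1/4)*25 = 25/4 ≈ 6.2500)
B(Z) = 0
z(r) = 6 + 16*r (z(r) = 6 + 8*(r + r) = 6 + 8*(2*r) = 6 + 16*r)
(z(R(O)) + A)*B(5) = ((6 + 16*6) + 25/4)*0 = ((6 + 96) + 25/4)*0 = (102 + 25/4)*0 = (433/4)*0 = 0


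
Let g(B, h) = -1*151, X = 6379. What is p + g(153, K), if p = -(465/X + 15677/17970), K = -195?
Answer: -17417584763/114630630 ≈ -151.95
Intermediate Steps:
p = -108359633/114630630 (p = -(465/6379 + 15677/17970) = -1*108359633/114630630 = -108359633/114630630 ≈ -0.94529)
g(B, h) = -151
p + g(153, K) = -108359633/114630630 - 151 = -17417584763/114630630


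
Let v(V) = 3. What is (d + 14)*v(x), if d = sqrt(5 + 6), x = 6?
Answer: 42 + 3*sqrt(11) ≈ 51.950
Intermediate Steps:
d = sqrt(11) ≈ 3.3166
(d + 14)*v(x) = (sqrt(11) + 14)*3 = (14 + sqrt(11))*3 = 42 + 3*sqrt(11)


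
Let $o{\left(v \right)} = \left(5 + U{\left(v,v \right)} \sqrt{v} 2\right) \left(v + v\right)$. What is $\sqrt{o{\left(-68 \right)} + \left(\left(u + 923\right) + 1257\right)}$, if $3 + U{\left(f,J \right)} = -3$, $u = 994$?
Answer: $\sqrt{2494 + 3264 i \sqrt{17}} \approx 89.947 + 74.81 i$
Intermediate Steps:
$U{\left(f,J \right)} = -6$ ($U{\left(f,J \right)} = -3 - 3 = -6$)
$o{\left(v \right)} = 2 v \left(5 - 12 \sqrt{v}\right)$ ($o{\left(v \right)} = \left(5 + - 6 \sqrt{v} 2\right) \left(v + v\right) = \left(5 - 12 \sqrt{v}\right) 2 v = 2 v \left(5 - 12 \sqrt{v}\right)$)
$\sqrt{o{\left(-68 \right)} + \left(\left(u + 923\right) + 1257\right)} = \sqrt{\left(- 24 \left(-68\right)^{\frac{3}{2}} + 10 \left(-68\right)\right) + \left(\left(994 + 923\right) + 1257\right)} = \sqrt{\left(- 24 \left(- 136 i \sqrt{17}\right) - 680\right) + \left(1917 + 1257\right)} = \sqrt{\left(3264 i \sqrt{17} - 680\right) + 3174} = \sqrt{\left(-680 + 3264 i \sqrt{17}\right) + 3174} = \sqrt{2494 + 3264 i \sqrt{17}}$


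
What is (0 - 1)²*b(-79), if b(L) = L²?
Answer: 6241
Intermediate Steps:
(0 - 1)²*b(-79) = (0 - 1)²*(-79)² = (-1)²*6241 = 1*6241 = 6241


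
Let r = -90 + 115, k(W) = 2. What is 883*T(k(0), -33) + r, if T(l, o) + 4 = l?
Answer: -1741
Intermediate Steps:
T(l, o) = -4 + l
r = 25
883*T(k(0), -33) + r = 883*(-4 + 2) + 25 = 883*(-2) + 25 = -1766 + 25 = -1741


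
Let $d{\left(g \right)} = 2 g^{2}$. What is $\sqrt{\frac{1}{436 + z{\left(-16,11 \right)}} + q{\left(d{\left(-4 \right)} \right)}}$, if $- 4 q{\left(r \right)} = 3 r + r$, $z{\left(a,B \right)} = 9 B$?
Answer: $\frac{i \sqrt{9158665}}{535} \approx 5.6567 i$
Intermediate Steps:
$q{\left(r \right)} = - r$ ($q{\left(r \right)} = - \frac{3 r + r}{4} = - \frac{4 r}{4} = - r$)
$\sqrt{\frac{1}{436 + z{\left(-16,11 \right)}} + q{\left(d{\left(-4 \right)} \right)}} = \sqrt{\frac{1}{436 + 9 \cdot 11} - 2 \left(-4\right)^{2}} = \sqrt{\frac{1}{436 + 99} - 2 \cdot 16} = \sqrt{\frac{1}{535} - 32} = \sqrt{- \frac{17119}{535}} = \frac{i \sqrt{9158665}}{535}$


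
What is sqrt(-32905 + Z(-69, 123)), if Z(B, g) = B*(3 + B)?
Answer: I*sqrt(28351) ≈ 168.38*I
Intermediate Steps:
sqrt(-32905 + Z(-69, 123)) = sqrt(-32905 - 69*(3 - 69)) = sqrt(-32905 - 69*(-66)) = sqrt(-32905 + 4554) = sqrt(-28351) = I*sqrt(28351)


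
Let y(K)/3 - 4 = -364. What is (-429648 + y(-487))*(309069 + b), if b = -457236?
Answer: 63819675576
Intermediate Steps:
y(K) = -1080 (y(K) = 12 + 3*(-364) = 12 - 1092 = -1080)
(-429648 + y(-487))*(309069 + b) = (-429648 - 1080)*(309069 - 457236) = -430728*(-148167) = 63819675576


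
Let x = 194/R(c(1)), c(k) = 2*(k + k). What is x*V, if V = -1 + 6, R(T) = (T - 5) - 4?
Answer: -194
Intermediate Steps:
c(k) = 4*k (c(k) = 2*(2*k) = 4*k)
R(T) = -9 + T (R(T) = (-5 + T) - 4 = -9 + T)
x = -194/5 (x = 194/(-9 + 4*1) = 194/(-9 + 4) = 194/(-5) = 194*(-1/5) = -194/5 ≈ -38.800)
V = 5
x*V = -194/5*5 = -194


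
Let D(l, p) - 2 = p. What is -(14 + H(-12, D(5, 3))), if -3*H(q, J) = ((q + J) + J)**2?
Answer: -38/3 ≈ -12.667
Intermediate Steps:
D(l, p) = 2 + p
H(q, J) = -(q + 2*J)**2/3 (H(q, J) = -((q + J) + J)**2/3 = -((J + q) + J)**2/3 = -(q + 2*J)**2/3)
-(14 + H(-12, D(5, 3))) = -(14 - (-12 + 2*(2 + 3))**2/3) = -(14 - (-12 + 2*5)**2/3) = -(14 - (-12 + 10)**2/3) = -(14 - 1/3*(-2)**2) = -(14 - 1/3*4) = -(14 - 4/3) = -1*38/3 = -38/3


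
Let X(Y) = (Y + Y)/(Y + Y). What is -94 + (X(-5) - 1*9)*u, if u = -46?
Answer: 274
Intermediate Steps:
X(Y) = 1 (X(Y) = (2*Y)/((2*Y)) = (2*Y)*(1/(2*Y)) = 1)
-94 + (X(-5) - 1*9)*u = -94 + (1 - 1*9)*(-46) = -94 + (1 - 9)*(-46) = -94 - 8*(-46) = -94 + 368 = 274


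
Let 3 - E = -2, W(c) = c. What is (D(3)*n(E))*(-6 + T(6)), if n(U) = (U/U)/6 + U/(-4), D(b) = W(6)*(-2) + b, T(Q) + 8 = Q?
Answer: -78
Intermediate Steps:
T(Q) = -8 + Q
D(b) = -12 + b (D(b) = 6*(-2) + b = -12 + b)
E = 5 (E = 3 - 1*(-2) = 3 + 2 = 5)
n(U) = 1/6 - U/4 (n(U) = 1*(1/6) + U*(-1/4) = 1/6 - U/4)
(D(3)*n(E))*(-6 + T(6)) = ((-12 + 3)*(1/6 - 1/4*5))*(-6 + (-8 + 6)) = (-9*(1/6 - 5/4))*(-6 - 2) = -9*(-13/12)*(-8) = (39/4)*(-8) = -78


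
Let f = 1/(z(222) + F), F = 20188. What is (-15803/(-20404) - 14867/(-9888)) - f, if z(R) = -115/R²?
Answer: 114318301505374099/50183734403676576 ≈ 2.2780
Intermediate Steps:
z(R) = -115/R²
f = 49284/994945277 (f = 1/(-115/222² + 20188) = 1/(-115*1/49284 + 20188) = 1/(-115/49284 + 20188) = 1/(994945277/49284) = 49284/994945277 ≈ 4.9534e-5)
(-15803/(-20404) - 14867/(-9888)) - f = (-15803/(-20404) - 14867/(-9888)) - 1*49284/994945277 = (-15803*(-1/20404) - 14867*(-1/9888)) - 49284/994945277 = (15803/20404 + 14867/9888) - 49284/994945277 = 114901583/50438688 - 49284/994945277 = 114318301505374099/50183734403676576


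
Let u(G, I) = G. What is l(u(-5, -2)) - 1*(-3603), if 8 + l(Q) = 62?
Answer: 3657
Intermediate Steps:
l(Q) = 54 (l(Q) = -8 + 62 = 54)
l(u(-5, -2)) - 1*(-3603) = 54 - 1*(-3603) = 54 + 3603 = 3657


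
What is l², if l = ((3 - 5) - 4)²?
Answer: 1296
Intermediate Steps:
l = 36 (l = (-2 - 4)² = (-6)² = 36)
l² = 36² = 1296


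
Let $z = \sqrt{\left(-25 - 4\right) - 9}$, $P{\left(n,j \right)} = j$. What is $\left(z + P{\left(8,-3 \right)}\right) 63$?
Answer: $-189 + 63 i \sqrt{38} \approx -189.0 + 388.36 i$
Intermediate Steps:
$z = i \sqrt{38}$ ($z = \sqrt{-29 - 9} = \sqrt{-38} = i \sqrt{38} \approx 6.1644 i$)
$\left(z + P{\left(8,-3 \right)}\right) 63 = \left(i \sqrt{38} - 3\right) 63 = \left(-3 + i \sqrt{38}\right) 63 = -189 + 63 i \sqrt{38}$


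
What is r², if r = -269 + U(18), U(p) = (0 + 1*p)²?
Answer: 3025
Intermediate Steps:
U(p) = p² (U(p) = (0 + p)² = p²)
r = 55 (r = -269 + 18² = -269 + 324 = 55)
r² = 55² = 3025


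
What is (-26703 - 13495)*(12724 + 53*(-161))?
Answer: -168469818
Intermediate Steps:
(-26703 - 13495)*(12724 + 53*(-161)) = -40198*(12724 - 8533) = -40198*4191 = -168469818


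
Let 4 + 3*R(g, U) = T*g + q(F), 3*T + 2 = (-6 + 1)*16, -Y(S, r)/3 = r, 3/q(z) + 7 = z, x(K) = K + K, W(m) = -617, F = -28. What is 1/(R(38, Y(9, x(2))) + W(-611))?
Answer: -315/303844 ≈ -0.0010367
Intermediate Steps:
x(K) = 2*K
q(z) = 3/(-7 + z)
Y(S, r) = -3*r
T = -82/3 (T = -⅔ + ((-6 + 1)*16)/3 = -⅔ + (-5*16)/3 = -⅔ + (⅓)*(-80) = -⅔ - 80/3 = -82/3 ≈ -27.333)
R(g, U) = -143/105 - 82*g/9 (R(g, U) = -4/3 + (-82*g/3 + 3/(-7 - 28))/3 = -4/3 + (-82*g/3 + 3/(-35))/3 = -4/3 + (-82*g/3 + 3*(-1/35))/3 = -4/3 + (-82*g/3 - 3/35)/3 = -4/3 + (-3/35 - 82*g/3)/3 = -4/3 + (-1/35 - 82*g/9) = -143/105 - 82*g/9)
1/(R(38, Y(9, x(2))) + W(-611)) = 1/((-143/105 - 82/9*38) - 617) = 1/((-143/105 - 3116/9) - 617) = 1/(-109489/315 - 617) = 1/(-303844/315) = -315/303844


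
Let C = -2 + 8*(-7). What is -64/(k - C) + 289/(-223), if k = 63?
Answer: -49241/26983 ≈ -1.8249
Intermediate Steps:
C = -58 (C = -2 - 56 = -58)
-64/(k - C) + 289/(-223) = -64/(63 - 1*(-58)) + 289/(-223) = -64/(63 + 58) + 289*(-1/223) = -64/121 - 289/223 = -49241/26983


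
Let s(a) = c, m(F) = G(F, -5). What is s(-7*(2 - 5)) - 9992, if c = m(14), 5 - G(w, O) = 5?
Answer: -9992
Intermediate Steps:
G(w, O) = 0 (G(w, O) = 5 - 1*5 = 5 - 5 = 0)
m(F) = 0
c = 0
s(a) = 0
s(-7*(2 - 5)) - 9992 = 0 - 9992 = -9992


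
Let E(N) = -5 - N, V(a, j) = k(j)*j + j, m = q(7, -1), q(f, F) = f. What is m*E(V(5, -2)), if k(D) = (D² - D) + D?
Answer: 35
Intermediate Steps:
m = 7
k(D) = D²
V(a, j) = j + j³ (V(a, j) = j²*j + j = j³ + j = j + j³)
m*E(V(5, -2)) = 7*(-5 - (-2 + (-2)³)) = 7*(-5 - (-2 - 8)) = 7*(-5 - 1*(-10)) = 7*(-5 + 10) = 7*5 = 35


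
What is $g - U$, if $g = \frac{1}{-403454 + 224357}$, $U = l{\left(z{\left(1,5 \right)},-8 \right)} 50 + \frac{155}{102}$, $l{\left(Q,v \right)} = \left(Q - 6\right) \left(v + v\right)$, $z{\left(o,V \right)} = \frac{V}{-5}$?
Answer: $- \frac{34109322179}{6089298} \approx -5601.5$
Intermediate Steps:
$z{\left(o,V \right)} = - \frac{V}{5}$ ($z{\left(o,V \right)} = V \left(- \frac{1}{5}\right) = - \frac{V}{5}$)
$l{\left(Q,v \right)} = 2 v \left(-6 + Q\right)$ ($l{\left(Q,v \right)} = \left(-6 + Q\right) 2 v = 2 v \left(-6 + Q\right)$)
$U = \frac{571355}{102}$ ($U = 2 \left(-8\right) \left(-6 - 1\right) 50 + \frac{155}{102} = 2 \left(-8\right) \left(-6 - 1\right) 50 + 155 \cdot \frac{1}{102} = 2 \left(-8\right) \left(-7\right) 50 + \frac{155}{102} = 112 \cdot 50 + \frac{155}{102} = 5600 + \frac{155}{102} = \frac{571355}{102} \approx 5601.5$)
$g = - \frac{1}{179097}$ ($g = \frac{1}{-179097} = - \frac{1}{179097} \approx -5.5836 \cdot 10^{-6}$)
$g - U = - \frac{1}{179097} - \frac{571355}{102} = - \frac{34109322179}{6089298}$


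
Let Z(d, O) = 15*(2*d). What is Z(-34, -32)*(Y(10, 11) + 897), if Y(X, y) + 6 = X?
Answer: -919020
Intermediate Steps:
Y(X, y) = -6 + X
Z(d, O) = 30*d
Z(-34, -32)*(Y(10, 11) + 897) = (30*(-34))*((-6 + 10) + 897) = -1020*(4 + 897) = -1020*901 = -919020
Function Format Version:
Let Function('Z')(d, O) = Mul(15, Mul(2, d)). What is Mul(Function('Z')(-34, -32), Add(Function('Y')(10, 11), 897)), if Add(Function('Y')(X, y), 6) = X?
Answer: -919020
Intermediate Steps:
Function('Y')(X, y) = Add(-6, X)
Function('Z')(d, O) = Mul(30, d)
Mul(Function('Z')(-34, -32), Add(Function('Y')(10, 11), 897)) = Mul(Mul(30, -34), Add(Add(-6, 10), 897)) = Mul(-1020, Add(4, 897)) = Mul(-1020, 901) = -919020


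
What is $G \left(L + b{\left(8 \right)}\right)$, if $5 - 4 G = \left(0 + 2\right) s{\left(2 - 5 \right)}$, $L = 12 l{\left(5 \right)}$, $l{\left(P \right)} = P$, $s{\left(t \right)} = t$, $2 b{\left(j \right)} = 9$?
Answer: $\frac{1419}{8} \approx 177.38$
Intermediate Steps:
$b{\left(j \right)} = \frac{9}{2}$ ($b{\left(j \right)} = \frac{1}{2} \cdot 9 = \frac{9}{2}$)
$L = 60$ ($L = 12 \cdot 5 = 60$)
$G = \frac{11}{4}$ ($G = \frac{5}{4} - \frac{\left(0 + 2\right) \left(2 - 5\right)}{4} = \frac{5}{4} - \frac{2 \left(2 - 5\right)}{4} = \frac{5}{4} - \frac{2 \left(-3\right)}{4} = \frac{5}{4} - - \frac{3}{2} = \frac{5}{4} + \frac{3}{2} = \frac{11}{4} \approx 2.75$)
$G \left(L + b{\left(8 \right)}\right) = \frac{11 \left(60 + \frac{9}{2}\right)}{4} = \frac{11}{4} \cdot \frac{129}{2} = \frac{1419}{8}$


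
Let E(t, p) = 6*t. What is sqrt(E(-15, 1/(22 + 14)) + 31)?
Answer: I*sqrt(59) ≈ 7.6811*I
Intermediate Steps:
sqrt(E(-15, 1/(22 + 14)) + 31) = sqrt(6*(-15) + 31) = sqrt(-90 + 31) = sqrt(-59) = I*sqrt(59)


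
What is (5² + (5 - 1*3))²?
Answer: 729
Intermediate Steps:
(5² + (5 - 1*3))² = (25 + (5 - 3))² = (25 + 2)² = 27² = 729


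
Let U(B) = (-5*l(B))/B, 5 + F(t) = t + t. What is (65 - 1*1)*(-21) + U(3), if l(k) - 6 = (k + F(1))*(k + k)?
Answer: -1354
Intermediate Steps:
F(t) = -5 + 2*t (F(t) = -5 + (t + t) = -5 + 2*t)
l(k) = 6 + 2*k*(-3 + k) (l(k) = 6 + (k + (-5 + 2*1))*(k + k) = 6 + (k + (-5 + 2))*(2*k) = 6 + (k - 3)*(2*k) = 6 + (-3 + k)*(2*k) = 6 + 2*k*(-3 + k))
U(B) = (-30 - 10*B² + 30*B)/B (U(B) = (-5*(6 - 6*B + 2*B²))/B = (-30 - 10*B² + 30*B)/B)
(65 - 1*1)*(-21) + U(3) = (65 - 1*1)*(-21) + (30 - 30/3 - 10*3) = (65 - 1)*(-21) + (30 - 30*⅓ - 30) = 64*(-21) + (30 - 10 - 30) = -1344 - 10 = -1354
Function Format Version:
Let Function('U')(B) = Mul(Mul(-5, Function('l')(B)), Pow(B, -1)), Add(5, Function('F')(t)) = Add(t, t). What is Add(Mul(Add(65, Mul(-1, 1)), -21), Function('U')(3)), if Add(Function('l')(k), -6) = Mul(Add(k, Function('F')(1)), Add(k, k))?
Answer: -1354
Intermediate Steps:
Function('F')(t) = Add(-5, Mul(2, t)) (Function('F')(t) = Add(-5, Add(t, t)) = Add(-5, Mul(2, t)))
Function('l')(k) = Add(6, Mul(2, k, Add(-3, k))) (Function('l')(k) = Add(6, Mul(Add(k, Add(-5, Mul(2, 1))), Add(k, k))) = Add(6, Mul(Add(k, Add(-5, 2)), Mul(2, k))) = Add(6, Mul(Add(k, -3), Mul(2, k))) = Add(6, Mul(Add(-3, k), Mul(2, k))) = Add(6, Mul(2, k, Add(-3, k))))
Function('U')(B) = Mul(Pow(B, -1), Add(-30, Mul(-10, Pow(B, 2)), Mul(30, B))) (Function('U')(B) = Mul(Mul(-5, Add(6, Mul(-6, B), Mul(2, Pow(B, 2)))), Pow(B, -1)) = Mul(Add(-30, Mul(-10, Pow(B, 2)), Mul(30, B)), Pow(B, -1)) = Mul(Pow(B, -1), Add(-30, Mul(-10, Pow(B, 2)), Mul(30, B))))
Add(Mul(Add(65, Mul(-1, 1)), -21), Function('U')(3)) = Add(Mul(Add(65, Mul(-1, 1)), -21), Add(30, Mul(-30, Pow(3, -1)), Mul(-10, 3))) = Add(Mul(Add(65, -1), -21), Add(30, Mul(-30, Rational(1, 3)), -30)) = Add(Mul(64, -21), Add(30, -10, -30)) = Add(-1344, -10) = -1354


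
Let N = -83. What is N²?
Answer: 6889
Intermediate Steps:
N² = (-83)² = 6889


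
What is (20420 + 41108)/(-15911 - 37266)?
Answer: -61528/53177 ≈ -1.1570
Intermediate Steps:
(20420 + 41108)/(-15911 - 37266) = 61528/(-53177) = 61528*(-1/53177) = -61528/53177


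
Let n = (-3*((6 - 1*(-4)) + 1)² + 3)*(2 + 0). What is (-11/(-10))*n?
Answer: -792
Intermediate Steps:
n = -720 (n = (-3*((6 + 4) + 1)² + 3)*2 = (-3*(10 + 1)² + 3)*2 = (-3*11² + 3)*2 = (-3*121 + 3)*2 = (-363 + 3)*2 = -360*2 = -720)
(-11/(-10))*n = -11/(-10)*(-720) = -11*(-⅒)*(-720) = (11/10)*(-720) = -792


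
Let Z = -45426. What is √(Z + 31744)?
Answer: I*√13682 ≈ 116.97*I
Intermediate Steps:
√(Z + 31744) = √(-45426 + 31744) = √(-13682) = I*√13682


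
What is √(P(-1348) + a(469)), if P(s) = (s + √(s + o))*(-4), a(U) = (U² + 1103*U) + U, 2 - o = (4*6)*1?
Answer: √(743129 - 4*I*√1370) ≈ 862.05 - 0.086*I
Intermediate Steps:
o = -22 (o = 2 - 4*6 = 2 - 24 = -22)
a(U) = U² + 1104*U
P(s) = -4*s - 4*√(-22 + s) (P(s) = (s + √(s - 22))*(-4) = (s + √(-22 + s))*(-4) = -4*s - 4*√(-22 + s))
√(P(-1348) + a(469)) = √((-4*(-1348) - 4*√(-22 - 1348)) + 469*(1104 + 469)) = √((5392 - 4*I*√1370) + 469*1573) = √((5392 - 4*I*√1370) + 737737) = √(743129 - 4*I*√1370)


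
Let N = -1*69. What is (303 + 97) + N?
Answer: 331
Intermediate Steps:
N = -69
(303 + 97) + N = (303 + 97) - 69 = 400 - 69 = 331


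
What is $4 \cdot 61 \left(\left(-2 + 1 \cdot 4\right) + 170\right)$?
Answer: $41968$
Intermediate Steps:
$4 \cdot 61 \left(\left(-2 + 1 \cdot 4\right) + 170\right) = 244 \left(\left(-2 + 4\right) + 170\right) = 244 \left(2 + 170\right) = 244 \cdot 172 = 41968$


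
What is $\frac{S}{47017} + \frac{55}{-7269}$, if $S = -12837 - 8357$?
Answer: $- \frac{156645121}{341766573} \approx -0.45834$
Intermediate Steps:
$S = -21194$ ($S = -12837 - 8357 = -21194$)
$\frac{S}{47017} + \frac{55}{-7269} = - \frac{21194}{47017} + \frac{55}{-7269} = \left(-21194\right) \frac{1}{47017} + 55 \left(- \frac{1}{7269}\right) = - \frac{21194}{47017} - \frac{55}{7269} = - \frac{156645121}{341766573}$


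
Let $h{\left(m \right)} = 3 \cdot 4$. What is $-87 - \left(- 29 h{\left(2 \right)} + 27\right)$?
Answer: $234$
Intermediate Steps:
$h{\left(m \right)} = 12$
$-87 - \left(- 29 h{\left(2 \right)} + 27\right) = -87 - \left(\left(-29\right) 12 + 27\right) = -87 - \left(-348 + 27\right) = -87 - -321 = -87 + 321 = 234$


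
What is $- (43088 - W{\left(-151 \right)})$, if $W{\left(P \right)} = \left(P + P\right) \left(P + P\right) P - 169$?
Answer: $-13815061$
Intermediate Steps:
$W{\left(P \right)} = -169 + 4 P^{3}$ ($W{\left(P \right)} = 2 P 2 P P - 169 = 4 P^{2} P - 169 = 4 P^{3} - 169 = -169 + 4 P^{3}$)
$- (43088 - W{\left(-151 \right)}) = - (43088 - \left(-169 + 4 \left(-151\right)^{3}\right)) = - (43088 - \left(-169 + 4 \left(-3442951\right)\right)) = - (43088 - \left(-169 - 13771804\right)) = - (43088 - -13771973) = - (43088 + 13771973) = \left(-1\right) 13815061 = -13815061$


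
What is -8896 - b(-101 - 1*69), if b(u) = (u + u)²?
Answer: -124496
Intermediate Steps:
b(u) = 4*u² (b(u) = (2*u)² = 4*u²)
-8896 - b(-101 - 1*69) = -8896 - 4*(-101 - 1*69)² = -8896 - 4*(-101 - 69)² = -8896 - 4*(-170)² = -8896 - 4*28900 = -8896 - 1*115600 = -8896 - 115600 = -124496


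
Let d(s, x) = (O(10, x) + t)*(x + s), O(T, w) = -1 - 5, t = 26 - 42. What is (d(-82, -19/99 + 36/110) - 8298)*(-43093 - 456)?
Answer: 12732159836/45 ≈ 2.8294e+8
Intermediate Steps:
t = -16
O(T, w) = -6
d(s, x) = -22*s - 22*x (d(s, x) = (-6 - 16)*(x + s) = -22*(s + x) = -22*s - 22*x)
(d(-82, -19/99 + 36/110) - 8298)*(-43093 - 456) = ((-22*(-82) - 22*(-19/99 + 36/110)) - 8298)*(-43093 - 456) = ((1804 - 22*(-19*1/99 + 36*(1/110))) - 8298)*(-43549) = ((1804 - 22*(-19/99 + 18/55)) - 8298)*(-43549) = ((1804 - 22*67/495) - 8298)*(-43549) = ((1804 - 134/45) - 8298)*(-43549) = (81046/45 - 8298)*(-43549) = -292364/45*(-43549) = 12732159836/45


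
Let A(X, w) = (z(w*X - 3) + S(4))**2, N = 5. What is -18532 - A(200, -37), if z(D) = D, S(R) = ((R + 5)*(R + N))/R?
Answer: -872376473/16 ≈ -5.4524e+7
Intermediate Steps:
S(R) = (5 + R)**2/R (S(R) = ((R + 5)*(R + 5))/R = ((5 + R)*(5 + R))/R = (5 + R)**2/R)
A(X, w) = (69/4 + X*w)**2 (A(X, w) = ((w*X - 3) + (10 + 4 + 25/4))**2 = ((X*w - 3) + (10 + 4 + 25*(1/4)))**2 = ((-3 + X*w) + (10 + 4 + 25/4))**2 = ((-3 + X*w) + 81/4)**2 = (69/4 + X*w)**2)
-18532 - A(200, -37) = -18532 - (69 + 4*200*(-37))**2/16 = -18532 - (69 - 29600)**2/16 = -18532 - (-29531)**2/16 = -18532 - 872079961/16 = -872376473/16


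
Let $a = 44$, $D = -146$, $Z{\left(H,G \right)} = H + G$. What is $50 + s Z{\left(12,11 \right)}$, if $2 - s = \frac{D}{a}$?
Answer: $\frac{3791}{22} \approx 172.32$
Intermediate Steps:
$Z{\left(H,G \right)} = G + H$
$s = \frac{117}{22}$ ($s = 2 - - \frac{146}{44} = 2 - \left(-146\right) \frac{1}{44} = 2 - - \frac{73}{22} = 2 + \frac{73}{22} = \frac{117}{22} \approx 5.3182$)
$50 + s Z{\left(12,11 \right)} = 50 + \frac{117 \left(11 + 12\right)}{22} = 50 + \frac{117}{22} \cdot 23 = 50 + \frac{2691}{22} = \frac{3791}{22}$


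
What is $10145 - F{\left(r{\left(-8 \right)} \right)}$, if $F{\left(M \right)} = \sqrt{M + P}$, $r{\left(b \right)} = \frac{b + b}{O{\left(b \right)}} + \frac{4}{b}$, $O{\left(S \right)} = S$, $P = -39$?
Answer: $10145 - \frac{5 i \sqrt{6}}{2} \approx 10145.0 - 6.1237 i$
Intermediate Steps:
$r{\left(b \right)} = 2 + \frac{4}{b}$ ($r{\left(b \right)} = \frac{b + b}{b} + \frac{4}{b} = \frac{2 b}{b} + \frac{4}{b} = 2 + \frac{4}{b}$)
$F{\left(M \right)} = \sqrt{-39 + M}$ ($F{\left(M \right)} = \sqrt{M - 39} = \sqrt{-39 + M}$)
$10145 - F{\left(r{\left(-8 \right)} \right)} = 10145 - \sqrt{-39 + \left(2 + \frac{4}{-8}\right)} = 10145 - \sqrt{-39 + \left(2 + 4 \left(- \frac{1}{8}\right)\right)} = 10145 - \sqrt{-39 + \left(2 - \frac{1}{2}\right)} = 10145 - \sqrt{-39 + \frac{3}{2}} = 10145 - \sqrt{- \frac{75}{2}} = 10145 - \frac{5 i \sqrt{6}}{2}$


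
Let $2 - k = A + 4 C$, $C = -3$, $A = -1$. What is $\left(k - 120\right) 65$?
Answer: $-6825$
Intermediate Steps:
$k = 15$ ($k = 2 - \left(-1 + 4 \left(-3\right)\right) = 2 - \left(-1 - 12\right) = 2 - -13 = 2 + 13 = 15$)
$\left(k - 120\right) 65 = \left(15 - 120\right) 65 = \left(-105\right) 65 = -6825$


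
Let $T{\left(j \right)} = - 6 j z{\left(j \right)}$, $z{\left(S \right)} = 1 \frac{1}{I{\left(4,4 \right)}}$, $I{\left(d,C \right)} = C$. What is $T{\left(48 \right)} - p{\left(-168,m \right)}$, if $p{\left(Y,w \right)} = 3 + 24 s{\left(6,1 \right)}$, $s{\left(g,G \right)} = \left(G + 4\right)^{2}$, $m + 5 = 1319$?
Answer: $-675$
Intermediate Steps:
$m = 1314$ ($m = -5 + 1319 = 1314$)
$s{\left(g,G \right)} = \left(4 + G\right)^{2}$
$p{\left(Y,w \right)} = 603$ ($p{\left(Y,w \right)} = 3 + 24 \left(4 + 1\right)^{2} = 3 + 24 \cdot 5^{2} = 3 + 24 \cdot 25 = 3 + 600 = 603$)
$z{\left(S \right)} = \frac{1}{4}$ ($z{\left(S \right)} = 1 \cdot \frac{1}{4} = \frac{1}{4}$)
$T{\left(j \right)} = - \frac{3 j}{2}$ ($T{\left(j \right)} = - 6 j \frac{1}{4} = - \frac{3 j}{2}$)
$T{\left(48 \right)} - p{\left(-168,m \right)} = \left(- \frac{3}{2}\right) 48 - 603 = -72 - 603 = -675$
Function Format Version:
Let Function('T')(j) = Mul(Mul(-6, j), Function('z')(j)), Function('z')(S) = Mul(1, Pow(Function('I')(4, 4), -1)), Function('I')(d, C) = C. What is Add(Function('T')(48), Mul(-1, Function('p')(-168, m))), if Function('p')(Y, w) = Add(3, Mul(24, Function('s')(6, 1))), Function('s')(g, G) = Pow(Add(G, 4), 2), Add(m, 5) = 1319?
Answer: -675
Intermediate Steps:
m = 1314 (m = Add(-5, 1319) = 1314)
Function('s')(g, G) = Pow(Add(4, G), 2)
Function('p')(Y, w) = 603 (Function('p')(Y, w) = Add(3, Mul(24, Pow(Add(4, 1), 2))) = Add(3, Mul(24, Pow(5, 2))) = Add(3, Mul(24, 25)) = Add(3, 600) = 603)
Function('z')(S) = Rational(1, 4) (Function('z')(S) = Mul(1, Pow(4, -1)) = Mul(1, Rational(1, 4)) = Rational(1, 4))
Function('T')(j) = Mul(Rational(-3, 2), j) (Function('T')(j) = Mul(Mul(-6, j), Rational(1, 4)) = Mul(Rational(-3, 2), j))
Add(Function('T')(48), Mul(-1, Function('p')(-168, m))) = Add(Mul(Rational(-3, 2), 48), Mul(-1, 603)) = Add(-72, -603) = -675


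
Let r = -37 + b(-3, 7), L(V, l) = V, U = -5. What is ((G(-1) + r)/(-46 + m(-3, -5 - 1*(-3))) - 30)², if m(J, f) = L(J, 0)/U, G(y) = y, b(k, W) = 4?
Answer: 44089600/51529 ≈ 855.63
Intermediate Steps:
r = -33 (r = -37 + 4 = -33)
m(J, f) = -J/5 (m(J, f) = J/(-5) = J*(-⅕) = -J/5)
((G(-1) + r)/(-46 + m(-3, -5 - 1*(-3))) - 30)² = ((-1 - 33)/(-46 - ⅕*(-3)) - 30)² = (-34/(-46 + ⅗) - 30)² = (-34/(-227/5) - 30)² = (-34*(-5/227) - 30)² = (170/227 - 30)² = (-6640/227)² = 44089600/51529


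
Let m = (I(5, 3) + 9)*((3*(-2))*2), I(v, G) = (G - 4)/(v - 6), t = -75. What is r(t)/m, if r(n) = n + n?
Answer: 5/4 ≈ 1.2500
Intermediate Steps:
I(v, G) = (-4 + G)/(-6 + v)
r(n) = 2*n
m = -120 (m = ((-4 + 3)/(-6 + 5) + 9)*((3*(-2))*2) = (-1/(-1) + 9)*(-6*2) = (-1*(-1) + 9)*(-12) = (1 + 9)*(-12) = 10*(-12) = -120)
r(t)/m = (2*(-75))/(-120) = -150*(-1/120) = 5/4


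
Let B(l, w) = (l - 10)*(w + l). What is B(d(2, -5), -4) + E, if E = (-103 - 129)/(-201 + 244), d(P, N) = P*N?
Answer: 11808/43 ≈ 274.60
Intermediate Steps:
d(P, N) = N*P
B(l, w) = (-10 + l)*(l + w)
E = -232/43 ≈ -5.3953
B(d(2, -5), -4) + E = ((-5*2)**2 - (-50)*2 - 10*(-4) - 5*2*(-4)) - 232/43 = ((-10)**2 - 10*(-10) + 40 - 10*(-4)) - 232/43 = (100 + 100 + 40 + 40) - 232/43 = 280 - 232/43 = 11808/43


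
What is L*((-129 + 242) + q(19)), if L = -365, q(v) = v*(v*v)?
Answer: -2544780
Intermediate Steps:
q(v) = v³ (q(v) = v*v² = v³)
L*((-129 + 242) + q(19)) = -365*((-129 + 242) + 19³) = -365*(113 + 6859) = -365*6972 = -2544780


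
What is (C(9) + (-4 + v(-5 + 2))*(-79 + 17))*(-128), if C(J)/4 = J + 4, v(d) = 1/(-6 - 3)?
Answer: -353536/9 ≈ -39282.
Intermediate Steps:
v(d) = -⅑ (v(d) = 1/(-9) = -⅑)
C(J) = 16 + 4*J (C(J) = 4*(J + 4) = 4*(4 + J) = 16 + 4*J)
(C(9) + (-4 + v(-5 + 2))*(-79 + 17))*(-128) = ((16 + 4*9) + (-4 - ⅑)*(-79 + 17))*(-128) = ((16 + 36) - 37/9*(-62))*(-128) = (52 + 2294/9)*(-128) = (2762/9)*(-128) = -353536/9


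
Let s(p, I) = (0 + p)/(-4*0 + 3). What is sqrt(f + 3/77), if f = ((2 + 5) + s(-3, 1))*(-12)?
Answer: I*sqrt(426657)/77 ≈ 8.483*I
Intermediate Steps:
s(p, I) = p/3 (s(p, I) = p/(0 + 3) = p/3)
f = -72 (f = ((2 + 5) + (1/3)*(-3))*(-12) = (7 - 1)*(-12) = 6*(-12) = -72)
sqrt(f + 3/77) = sqrt(-72 + 3/77) = sqrt(-5541/77) = I*sqrt(426657)/77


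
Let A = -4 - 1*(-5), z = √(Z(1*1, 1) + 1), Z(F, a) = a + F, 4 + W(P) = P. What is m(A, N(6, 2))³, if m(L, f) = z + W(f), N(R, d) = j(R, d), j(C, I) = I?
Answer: (-2 + √3)³ ≈ -0.019238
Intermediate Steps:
W(P) = -4 + P
N(R, d) = d
Z(F, a) = F + a
z = √3 (z = √((1*1 + 1) + 1) = √((1 + 1) + 1) = √(2 + 1) = √3 ≈ 1.7320)
A = 1 (A = -4 + 5 = 1)
m(L, f) = -4 + f + √3 (m(L, f) = √3 + (-4 + f) = -4 + f + √3)
m(A, N(6, 2))³ = (-4 + 2 + √3)³ = (-2 + √3)³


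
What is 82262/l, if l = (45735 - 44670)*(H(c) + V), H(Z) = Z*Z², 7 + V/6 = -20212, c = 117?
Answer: 82262/1576518435 ≈ 5.2180e-5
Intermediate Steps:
V = -121314 (V = -42 + 6*(-20212) = -42 - 121272 = -121314)
H(Z) = Z³
l = 1576518435 (l = (45735 - 44670)*(117³ - 121314) = 1065*(1601613 - 121314) = 1065*1480299 = 1576518435)
82262/l = 82262/1576518435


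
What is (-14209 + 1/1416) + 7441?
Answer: -9583487/1416 ≈ -6768.0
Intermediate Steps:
(-14209 + 1/1416) + 7441 = -20119943/1416 + 7441 = -9583487/1416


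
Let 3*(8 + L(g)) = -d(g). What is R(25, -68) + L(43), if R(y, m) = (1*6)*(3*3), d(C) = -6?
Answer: 48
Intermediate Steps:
R(y, m) = 54 (R(y, m) = 6*9 = 54)
L(g) = -6 (L(g) = -8 + (-1*(-6))/3 = -8 + (⅓)*6 = -8 + 2 = -6)
R(25, -68) + L(43) = 54 - 6 = 48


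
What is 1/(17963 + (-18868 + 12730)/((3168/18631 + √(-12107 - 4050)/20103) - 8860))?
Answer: 17982405427052875347642842693/323030406713562084834583690182427 - 3893744076049314*I*√16157/323030406713562084834583690182427 ≈ 5.5668e-5 - 1.5322e-15*I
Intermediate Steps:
1/(17963 + (-18868 + 12730)/((3168/18631 + √(-12107 - 4050)/20103) - 8860)) = 1/(17963 - 6138/((3168*(1/18631) + √(-16157)*(1/20103)) - 8860)) = 1/(17963 - 6138/((3168/18631 + (I*√16157)*(1/20103)) - 8860)) = 1/(17963 - 6138/((3168/18631 + I*√16157/20103) - 8860)) = 1/(17963 - 6138/(-165067492/18631 + I*√16157/20103))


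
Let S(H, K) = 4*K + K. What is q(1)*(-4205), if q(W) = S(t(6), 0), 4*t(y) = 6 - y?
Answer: 0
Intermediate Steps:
t(y) = 3/2 - y/4 (t(y) = (6 - y)/4 = 3/2 - y/4)
S(H, K) = 5*K
q(W) = 0 (q(W) = 5*0 = 0)
q(1)*(-4205) = 0*(-4205) = 0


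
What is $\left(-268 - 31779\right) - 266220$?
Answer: $-298267$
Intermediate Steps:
$\left(-268 - 31779\right) - 266220 = -32047 - 266220 = -298267$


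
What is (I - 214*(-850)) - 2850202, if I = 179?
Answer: -2668123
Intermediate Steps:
(I - 214*(-850)) - 2850202 = (179 - 214*(-850)) - 2850202 = (179 + 181900) - 2850202 = 182079 - 2850202 = -2668123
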